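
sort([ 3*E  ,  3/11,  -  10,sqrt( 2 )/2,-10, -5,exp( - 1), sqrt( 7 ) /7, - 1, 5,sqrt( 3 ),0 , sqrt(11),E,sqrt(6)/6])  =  [ - 10, - 10, - 5,-1,0, 3/11,exp(  -  1), sqrt( 7)/7 , sqrt ( 6) /6, sqrt (2 ) /2,sqrt(3),E,sqrt (11), 5,3 *E]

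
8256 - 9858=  - 1602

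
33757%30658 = 3099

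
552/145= 552/145 = 3.81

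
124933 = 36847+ 88086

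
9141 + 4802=13943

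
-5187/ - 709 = 7 + 224/709 = 7.32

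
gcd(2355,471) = 471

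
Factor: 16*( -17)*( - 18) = 4896 = 2^5*3^2* 17^1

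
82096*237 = 19456752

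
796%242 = 70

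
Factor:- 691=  - 691^1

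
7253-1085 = 6168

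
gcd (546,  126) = 42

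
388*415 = 161020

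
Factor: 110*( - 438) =-48180 = - 2^2*3^1*5^1*11^1*73^1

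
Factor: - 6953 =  - 17^1*409^1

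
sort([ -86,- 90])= [-90, - 86] 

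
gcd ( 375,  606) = 3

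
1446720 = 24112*60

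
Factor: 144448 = 2^6*  37^1*61^1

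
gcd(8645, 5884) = 1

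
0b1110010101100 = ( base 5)213330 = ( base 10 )7340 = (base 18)14be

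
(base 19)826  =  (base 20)76c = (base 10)2932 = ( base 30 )37m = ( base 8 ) 5564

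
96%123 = 96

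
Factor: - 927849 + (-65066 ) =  - 5^1*7^1*11^1*2579^1= - 992915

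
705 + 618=1323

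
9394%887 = 524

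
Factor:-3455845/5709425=- 691169/1141885 = -5^(-1)*17^1*31^(-1)*53^(  -  1)*109^1*139^( - 1)*373^1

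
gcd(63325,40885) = 85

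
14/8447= 14/8447 = 0.00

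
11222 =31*362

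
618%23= 20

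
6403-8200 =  - 1797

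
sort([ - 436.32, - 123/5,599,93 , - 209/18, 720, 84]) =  [ - 436.32, - 123/5,-209/18,  84, 93, 599, 720 ] 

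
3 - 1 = 2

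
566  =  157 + 409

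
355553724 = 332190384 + 23363340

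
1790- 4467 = -2677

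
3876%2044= 1832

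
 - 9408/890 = -4704/445 = - 10.57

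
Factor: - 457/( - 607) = 457^1*607^(- 1)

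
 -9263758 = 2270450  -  11534208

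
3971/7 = 567 + 2/7 = 567.29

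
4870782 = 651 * 7482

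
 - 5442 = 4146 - 9588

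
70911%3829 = 1989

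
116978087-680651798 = -563673711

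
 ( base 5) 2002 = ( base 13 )165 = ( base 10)252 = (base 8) 374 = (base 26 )9i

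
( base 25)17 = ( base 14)24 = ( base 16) 20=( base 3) 1012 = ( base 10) 32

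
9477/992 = 9 + 549/992 = 9.55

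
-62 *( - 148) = 9176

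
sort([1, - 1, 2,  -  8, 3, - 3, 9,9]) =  [ - 8,-3,  -  1, 1, 2,  3,9,9]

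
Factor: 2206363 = 31^1 * 103^1*691^1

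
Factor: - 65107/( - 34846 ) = 71/38 = 2^(  -  1)* 19^( - 1 ) * 71^1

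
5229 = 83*63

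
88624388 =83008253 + 5616135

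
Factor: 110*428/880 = 107/2 = 2^ ( - 1 )*107^1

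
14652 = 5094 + 9558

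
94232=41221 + 53011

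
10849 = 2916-  -  7933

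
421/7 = 60 + 1/7 = 60.14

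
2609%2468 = 141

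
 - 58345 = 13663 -72008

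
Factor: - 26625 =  - 3^1*5^3*71^1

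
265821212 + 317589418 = 583410630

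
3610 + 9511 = 13121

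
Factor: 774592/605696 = 2^( - 3 )*7^1*13^ (  -  1)*19^1 = 133/104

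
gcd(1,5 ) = 1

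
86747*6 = 520482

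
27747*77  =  2136519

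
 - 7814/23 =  - 7814/23 = - 339.74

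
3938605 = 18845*209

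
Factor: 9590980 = 2^2*5^1*7^1*68507^1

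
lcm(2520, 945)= 7560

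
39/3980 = 39/3980 =0.01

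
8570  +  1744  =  10314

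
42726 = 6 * 7121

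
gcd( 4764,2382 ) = 2382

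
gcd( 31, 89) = 1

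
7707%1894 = 131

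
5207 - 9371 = -4164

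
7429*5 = 37145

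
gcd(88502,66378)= 2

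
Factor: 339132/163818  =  118/57 = 2^1*3^ (-1)*19^( - 1) * 59^1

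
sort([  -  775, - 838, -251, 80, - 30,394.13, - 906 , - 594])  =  [-906, - 838,-775,-594, - 251, - 30, 80,394.13]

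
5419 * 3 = 16257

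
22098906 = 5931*3726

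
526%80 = 46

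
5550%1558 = 876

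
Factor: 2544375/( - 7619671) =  - 3^1 * 5^4*23^1*59^1* 607^( - 1)*12553^(-1 ) 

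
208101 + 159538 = 367639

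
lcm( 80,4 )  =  80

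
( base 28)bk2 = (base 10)9186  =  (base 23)H89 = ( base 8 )21742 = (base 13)4248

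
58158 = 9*6462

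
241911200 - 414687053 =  - 172775853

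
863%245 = 128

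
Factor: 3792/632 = 6 = 2^1*3^1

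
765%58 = 11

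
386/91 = 386/91  =  4.24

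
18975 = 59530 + -40555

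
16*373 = 5968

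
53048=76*698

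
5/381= 5/381 = 0.01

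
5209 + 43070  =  48279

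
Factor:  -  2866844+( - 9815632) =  - 12682476 = - 2^2 * 3^2*17^2*23^1*  53^1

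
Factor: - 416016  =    -  2^4*3^5*107^1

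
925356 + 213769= 1139125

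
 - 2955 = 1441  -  4396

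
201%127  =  74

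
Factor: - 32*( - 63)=2^5*3^2*7^1 = 2016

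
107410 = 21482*5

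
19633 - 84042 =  - 64409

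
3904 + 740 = 4644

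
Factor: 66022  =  2^1*11^1*3001^1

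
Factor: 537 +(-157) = 380 = 2^2*5^1* 19^1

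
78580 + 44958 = 123538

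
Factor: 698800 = 2^4*5^2* 1747^1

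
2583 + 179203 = 181786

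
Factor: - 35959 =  - 7^1*11^1*467^1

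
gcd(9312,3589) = 97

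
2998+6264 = 9262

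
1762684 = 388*4543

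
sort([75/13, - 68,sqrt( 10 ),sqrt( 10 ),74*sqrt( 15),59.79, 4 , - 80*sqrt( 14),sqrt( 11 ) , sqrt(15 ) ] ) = [ - 80*sqrt( 14 ), - 68, sqrt(10 ),sqrt( 10),sqrt( 11 ),sqrt( 15), 4, 75/13, 59.79, 74*sqrt (15)]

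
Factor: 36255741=3^1*1063^1 * 11369^1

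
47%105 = 47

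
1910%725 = 460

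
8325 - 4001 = 4324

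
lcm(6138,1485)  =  92070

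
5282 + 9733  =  15015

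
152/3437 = 152/3437 = 0.04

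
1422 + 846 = 2268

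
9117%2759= 840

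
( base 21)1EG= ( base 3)1000211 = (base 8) 1357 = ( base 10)751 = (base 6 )3251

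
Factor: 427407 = 3^1* 142469^1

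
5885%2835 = 215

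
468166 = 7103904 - 6635738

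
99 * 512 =50688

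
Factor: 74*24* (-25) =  - 2^4*3^1 * 5^2*37^1 = - 44400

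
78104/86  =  39052/43 = 908.19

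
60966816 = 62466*976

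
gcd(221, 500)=1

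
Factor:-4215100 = -2^2*5^2*61^1 * 691^1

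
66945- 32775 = 34170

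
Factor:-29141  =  -7^1*23^1 * 181^1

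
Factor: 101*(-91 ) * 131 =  - 1204021  =  -7^1*13^1*101^1 * 131^1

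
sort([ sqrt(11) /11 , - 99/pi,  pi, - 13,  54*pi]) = [ - 99/pi, - 13,sqrt(11 ) /11,pi, 54 *pi]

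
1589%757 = 75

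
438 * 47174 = 20662212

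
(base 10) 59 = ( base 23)2d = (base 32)1r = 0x3b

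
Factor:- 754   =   - 2^1*13^1*29^1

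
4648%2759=1889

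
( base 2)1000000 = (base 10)64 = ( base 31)22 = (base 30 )24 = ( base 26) 2c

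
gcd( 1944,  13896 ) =72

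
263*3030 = 796890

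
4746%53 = 29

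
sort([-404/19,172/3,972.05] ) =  [ - 404/19 , 172/3,972.05]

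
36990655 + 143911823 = 180902478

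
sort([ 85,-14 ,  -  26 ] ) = [-26, - 14,85 ] 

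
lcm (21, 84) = 84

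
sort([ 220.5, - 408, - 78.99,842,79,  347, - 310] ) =[ - 408,-310,  -  78.99,79,  220.5,347, 842 ] 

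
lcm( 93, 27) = 837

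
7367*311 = 2291137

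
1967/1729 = 281/247 = 1.14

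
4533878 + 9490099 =14023977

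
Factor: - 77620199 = - 337^1*230327^1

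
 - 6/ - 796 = 3/398=0.01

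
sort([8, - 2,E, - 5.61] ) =[ - 5.61, - 2, E,8]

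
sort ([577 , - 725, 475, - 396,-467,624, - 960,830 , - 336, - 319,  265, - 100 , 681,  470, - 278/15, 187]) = [ - 960, - 725, - 467, -396, - 336, - 319, - 100, - 278/15,187, 265, 470,475,  577, 624, 681,  830]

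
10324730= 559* 18470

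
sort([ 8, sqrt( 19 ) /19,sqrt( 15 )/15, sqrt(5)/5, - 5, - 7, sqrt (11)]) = [  -  7, - 5, sqrt( 19)/19,sqrt( 15) /15,sqrt( 5)/5,sqrt( 11),8] 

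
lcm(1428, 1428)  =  1428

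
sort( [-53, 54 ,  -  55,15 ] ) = [ - 55 , - 53,  15, 54]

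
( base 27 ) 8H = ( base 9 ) 278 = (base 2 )11101001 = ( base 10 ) 233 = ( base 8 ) 351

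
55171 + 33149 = 88320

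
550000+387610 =937610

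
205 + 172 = 377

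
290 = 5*58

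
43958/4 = 10989  +  1/2  =  10989.50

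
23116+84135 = 107251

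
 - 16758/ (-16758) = 1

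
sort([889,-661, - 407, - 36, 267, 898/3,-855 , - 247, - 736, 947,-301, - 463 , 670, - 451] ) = [ - 855, - 736 ,-661 ,-463,-451, - 407, - 301,-247,-36,267, 898/3,670,  889,947 ] 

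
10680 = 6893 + 3787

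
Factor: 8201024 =2^6*13^1*9857^1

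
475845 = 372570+103275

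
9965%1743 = 1250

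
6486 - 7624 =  - 1138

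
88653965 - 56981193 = 31672772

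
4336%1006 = 312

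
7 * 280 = 1960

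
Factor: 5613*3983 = 3^1*7^1*569^1*1871^1 = 22356579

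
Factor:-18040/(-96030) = 164/873 = 2^2 * 3^ ( - 2 )  *  41^1*97^(-1) 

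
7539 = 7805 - 266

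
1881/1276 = 171/116  =  1.47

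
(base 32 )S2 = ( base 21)20G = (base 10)898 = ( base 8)1602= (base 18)2DG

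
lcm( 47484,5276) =47484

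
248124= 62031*4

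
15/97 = 15/97= 0.15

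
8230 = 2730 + 5500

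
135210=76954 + 58256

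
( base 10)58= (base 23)2c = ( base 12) 4a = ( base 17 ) 37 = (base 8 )72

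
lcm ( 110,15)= 330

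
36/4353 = 12/1451 = 0.01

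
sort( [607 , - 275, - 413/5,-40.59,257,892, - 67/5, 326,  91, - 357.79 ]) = [ - 357.79,-275  ,- 413/5, - 40.59, - 67/5, 91, 257, 326, 607, 892]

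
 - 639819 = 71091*(-9) 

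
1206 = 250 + 956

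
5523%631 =475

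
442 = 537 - 95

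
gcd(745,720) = 5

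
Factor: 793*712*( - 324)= - 2^5*3^4*13^1 * 61^1*89^1  =  - 182935584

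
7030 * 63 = 442890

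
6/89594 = 3/44797 = 0.00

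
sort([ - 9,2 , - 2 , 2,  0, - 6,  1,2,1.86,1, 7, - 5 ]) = [ - 9 ,  -  6, - 5,- 2,0, 1, 1,1.86, 2 , 2,  2,7 ]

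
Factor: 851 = 23^1*37^1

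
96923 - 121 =96802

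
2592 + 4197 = 6789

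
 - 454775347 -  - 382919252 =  - 71856095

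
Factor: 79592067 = 3^2*8843563^1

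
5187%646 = 19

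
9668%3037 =557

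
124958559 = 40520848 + 84437711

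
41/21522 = 41/21522 = 0.00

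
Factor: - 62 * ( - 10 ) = 620 = 2^2*5^1*31^1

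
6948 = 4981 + 1967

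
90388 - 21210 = 69178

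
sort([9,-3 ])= [ - 3, 9 ]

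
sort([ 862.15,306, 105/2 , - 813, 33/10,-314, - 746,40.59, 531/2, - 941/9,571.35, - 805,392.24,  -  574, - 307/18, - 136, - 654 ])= [ - 813, - 805,  -  746,-654, - 574, - 314, - 136, - 941/9,-307/18,33/10, 40.59, 105/2, 531/2, 306, 392.24, 571.35 , 862.15] 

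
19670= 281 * 70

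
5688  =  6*948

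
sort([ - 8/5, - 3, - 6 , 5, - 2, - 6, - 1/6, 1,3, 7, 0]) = [ - 6, - 6, - 3  , - 2, - 8/5, - 1/6,  0, 1,3 , 5, 7] 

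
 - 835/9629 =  - 1 + 8794/9629 =-0.09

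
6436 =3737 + 2699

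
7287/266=1041/38=27.39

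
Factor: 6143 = 6143^1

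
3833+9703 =13536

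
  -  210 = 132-342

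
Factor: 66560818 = 2^1*43^1*79^1* 97^1* 101^1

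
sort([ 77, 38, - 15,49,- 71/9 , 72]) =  [-15, - 71/9, 38,49, 72,  77 ] 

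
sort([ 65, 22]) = [22, 65 ] 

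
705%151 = 101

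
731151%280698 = 169755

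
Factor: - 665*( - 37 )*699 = 3^1*5^1 *7^1*19^1*37^1*233^1 = 17198895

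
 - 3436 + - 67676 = -71112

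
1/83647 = 1/83647= 0.00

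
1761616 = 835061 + 926555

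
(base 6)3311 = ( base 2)1011111011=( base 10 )763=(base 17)2AF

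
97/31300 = 97/31300 = 0.00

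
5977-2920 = 3057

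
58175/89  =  58175/89 = 653.65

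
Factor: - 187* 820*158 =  - 2^3*5^1 * 11^1 * 17^1*41^1 * 79^1 =- 24227720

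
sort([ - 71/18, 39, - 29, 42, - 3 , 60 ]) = [-29, - 71/18 ,-3,39,42,60 ]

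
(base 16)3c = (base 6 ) 140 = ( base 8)74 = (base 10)60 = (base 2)111100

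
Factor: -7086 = - 2^1*3^1*1181^1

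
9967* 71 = 707657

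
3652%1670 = 312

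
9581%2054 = 1365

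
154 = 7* 22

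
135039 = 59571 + 75468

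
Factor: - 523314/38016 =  - 881/64 = - 2^( - 6)*881^1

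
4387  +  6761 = 11148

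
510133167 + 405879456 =916012623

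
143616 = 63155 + 80461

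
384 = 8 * 48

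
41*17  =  697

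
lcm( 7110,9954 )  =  49770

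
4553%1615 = 1323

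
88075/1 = 88075 = 88075.00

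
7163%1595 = 783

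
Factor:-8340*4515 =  - 37655100  =  - 2^2*3^2*5^2*7^1*43^1*139^1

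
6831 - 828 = 6003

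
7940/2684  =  1985/671 = 2.96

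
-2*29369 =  - 58738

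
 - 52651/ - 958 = 52651/958 = 54.96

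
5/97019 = 5/97019  =  0.00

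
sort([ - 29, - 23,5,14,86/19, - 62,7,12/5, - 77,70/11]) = [ - 77, -62, - 29, - 23 , 12/5,86/19,5 , 70/11,7, 14]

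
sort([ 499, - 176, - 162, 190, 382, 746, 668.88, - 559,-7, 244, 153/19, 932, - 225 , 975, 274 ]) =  [  -  559, - 225 , -176, - 162, - 7, 153/19,190, 244,274, 382, 499 , 668.88,746,932,  975]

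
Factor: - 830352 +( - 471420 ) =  - 2^2*3^1*83^1*1307^1 = - 1301772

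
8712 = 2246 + 6466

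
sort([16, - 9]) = [ - 9, 16 ] 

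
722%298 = 126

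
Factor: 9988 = 2^2*11^1*227^1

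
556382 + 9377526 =9933908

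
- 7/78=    - 7/78 = - 0.09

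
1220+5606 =6826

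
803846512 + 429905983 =1233752495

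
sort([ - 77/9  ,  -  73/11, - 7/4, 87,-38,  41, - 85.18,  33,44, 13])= [-85.18, - 38,- 77/9,  -  73/11,  -  7/4, 13, 33,41,44,87 ]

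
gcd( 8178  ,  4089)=4089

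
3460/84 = 865/21 = 41.19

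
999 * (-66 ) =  - 65934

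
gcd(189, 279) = 9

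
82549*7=577843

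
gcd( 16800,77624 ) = 8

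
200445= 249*805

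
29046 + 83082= 112128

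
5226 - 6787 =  - 1561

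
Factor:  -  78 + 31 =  - 47^1 =- 47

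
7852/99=7852/99 = 79.31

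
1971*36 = 70956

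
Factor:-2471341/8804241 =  - 3^ ( - 3 )*17^1*37^1*3929^1*326083^( -1 )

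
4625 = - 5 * (- 925)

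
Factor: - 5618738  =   - 2^1*17^2*9721^1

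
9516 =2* 4758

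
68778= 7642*9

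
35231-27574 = 7657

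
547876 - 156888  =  390988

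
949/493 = 949/493  =  1.92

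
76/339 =76/339 = 0.22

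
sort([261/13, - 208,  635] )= [ - 208 , 261/13,635]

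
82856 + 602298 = 685154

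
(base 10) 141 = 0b10001101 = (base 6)353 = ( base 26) 5B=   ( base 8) 215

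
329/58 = 5 + 39/58 = 5.67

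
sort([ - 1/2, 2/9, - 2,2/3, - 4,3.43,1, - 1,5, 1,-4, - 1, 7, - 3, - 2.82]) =[ - 4, - 4,-3 , - 2.82,-2, - 1, - 1,- 1/2,2/9, 2/3,1,1,3.43, 5,7]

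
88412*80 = 7072960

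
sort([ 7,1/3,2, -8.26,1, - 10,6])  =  [ - 10, - 8.26, 1/3, 1,2,  6,7 ] 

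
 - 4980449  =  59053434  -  64033883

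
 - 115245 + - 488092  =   - 603337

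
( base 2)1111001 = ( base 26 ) 4H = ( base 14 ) 89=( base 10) 121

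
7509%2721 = 2067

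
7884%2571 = 171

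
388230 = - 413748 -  - 801978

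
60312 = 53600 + 6712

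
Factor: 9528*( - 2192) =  - 2^7*3^1*137^1*397^1 = -20885376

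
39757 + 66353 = 106110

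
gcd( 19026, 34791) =3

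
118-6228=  - 6110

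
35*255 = 8925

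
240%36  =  24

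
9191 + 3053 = 12244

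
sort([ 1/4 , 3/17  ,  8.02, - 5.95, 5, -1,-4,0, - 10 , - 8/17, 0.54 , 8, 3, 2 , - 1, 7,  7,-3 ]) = [ - 10, - 5.95,-4,  -  3,  -  1, - 1, - 8/17,  0,3/17, 1/4, 0.54,  2,3, 5, 7,  7,8 , 8.02] 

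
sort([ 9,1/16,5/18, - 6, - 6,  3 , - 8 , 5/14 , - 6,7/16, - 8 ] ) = [-8,- 8, - 6, - 6, - 6,1/16 , 5/18,  5/14,  7/16, 3, 9] 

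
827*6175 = 5106725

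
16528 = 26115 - 9587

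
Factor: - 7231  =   - 7^1*1033^1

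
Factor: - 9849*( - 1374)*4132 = 2^3 * 3^2*7^2* 67^1*229^1*1033^1 = 55916397432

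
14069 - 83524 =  -69455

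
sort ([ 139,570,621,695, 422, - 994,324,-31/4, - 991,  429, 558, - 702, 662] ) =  [-994,-991, - 702, - 31/4,139, 324, 422,429, 558, 570, 621, 662, 695] 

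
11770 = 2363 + 9407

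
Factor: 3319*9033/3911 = 29980527/3911 = 3^1*3011^1*3319^1*3911^(-1) 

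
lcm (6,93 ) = 186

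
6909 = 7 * 987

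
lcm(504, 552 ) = 11592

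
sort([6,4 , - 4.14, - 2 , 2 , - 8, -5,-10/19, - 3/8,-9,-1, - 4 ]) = [ - 9, - 8,  -  5,- 4.14, - 4,  -  2, - 1,-10/19, - 3/8,2,4,6] 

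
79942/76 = 1051 + 33/38 = 1051.87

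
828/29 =828/29 = 28.55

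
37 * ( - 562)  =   - 20794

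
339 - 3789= - 3450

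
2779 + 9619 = 12398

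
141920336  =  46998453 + 94921883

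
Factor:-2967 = -3^1*23^1*43^1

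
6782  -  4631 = 2151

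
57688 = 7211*8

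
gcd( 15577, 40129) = 1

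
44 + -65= - 21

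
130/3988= 65/1994 = 0.03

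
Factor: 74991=3^1*7^1*3571^1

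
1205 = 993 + 212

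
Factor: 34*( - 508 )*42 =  - 2^4  *3^1*7^1*17^1 * 127^1 =- 725424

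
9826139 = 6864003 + 2962136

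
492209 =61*8069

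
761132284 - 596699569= 164432715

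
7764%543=162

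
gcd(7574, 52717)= 7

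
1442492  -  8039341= - 6596849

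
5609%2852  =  2757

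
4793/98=48 + 89/98 = 48.91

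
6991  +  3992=10983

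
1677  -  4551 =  - 2874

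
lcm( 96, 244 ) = 5856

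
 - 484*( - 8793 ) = 4255812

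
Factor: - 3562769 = - 7^1*23^1*22129^1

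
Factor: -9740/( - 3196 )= 5^1*17^(-1)*47^( - 1 )*487^1= 2435/799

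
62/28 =2 +3/14 = 2.21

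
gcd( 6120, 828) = 36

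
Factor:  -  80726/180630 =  - 181/405 = - 3^( - 4)*5^(  -  1 )*181^1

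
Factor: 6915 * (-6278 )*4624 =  - 2^5*3^1*5^1*17^2*43^1* 73^1*461^1=-  200738798880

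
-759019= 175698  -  934717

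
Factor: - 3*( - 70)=210 = 2^1*3^1*5^1* 7^1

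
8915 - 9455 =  - 540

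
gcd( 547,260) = 1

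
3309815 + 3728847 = 7038662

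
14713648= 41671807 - 26958159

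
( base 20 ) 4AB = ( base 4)130103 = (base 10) 1811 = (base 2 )11100010011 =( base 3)2111002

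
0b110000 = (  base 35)1d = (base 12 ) 40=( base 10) 48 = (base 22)24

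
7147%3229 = 689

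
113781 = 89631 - - 24150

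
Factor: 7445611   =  31^1*461^1*521^1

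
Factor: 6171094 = 2^1 * 3085547^1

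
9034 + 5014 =14048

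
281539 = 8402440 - 8120901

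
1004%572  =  432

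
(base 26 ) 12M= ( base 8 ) 1356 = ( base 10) 750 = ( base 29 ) PP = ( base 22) 1c2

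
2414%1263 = 1151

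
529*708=374532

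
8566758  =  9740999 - 1174241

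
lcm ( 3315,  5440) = 212160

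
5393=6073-680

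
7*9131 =63917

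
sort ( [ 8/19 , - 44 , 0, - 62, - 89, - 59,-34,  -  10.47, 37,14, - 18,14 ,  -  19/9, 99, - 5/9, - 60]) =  [ - 89,-62, - 60, - 59, - 44,-34,  -  18, - 10.47, - 19/9, - 5/9,0,8/19,14, 14, 37, 99]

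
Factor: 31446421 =523^1*60127^1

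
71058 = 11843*6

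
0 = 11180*0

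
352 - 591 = -239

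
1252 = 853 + 399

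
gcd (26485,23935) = 5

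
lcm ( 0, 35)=0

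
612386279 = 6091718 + 606294561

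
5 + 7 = 12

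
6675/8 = 6675/8 = 834.38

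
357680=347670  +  10010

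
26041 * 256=6666496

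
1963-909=1054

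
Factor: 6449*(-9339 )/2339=-3^1*11^1*283^1*2339^( - 1) * 6449^1= -  60227211/2339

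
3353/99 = 3353/99= 33.87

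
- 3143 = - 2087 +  -1056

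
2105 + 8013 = 10118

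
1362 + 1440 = 2802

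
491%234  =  23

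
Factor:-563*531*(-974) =291180222 = 2^1*3^2*59^1 *487^1*563^1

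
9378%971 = 639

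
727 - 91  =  636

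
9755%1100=955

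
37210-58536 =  - 21326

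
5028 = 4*1257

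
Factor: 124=2^2 * 31^1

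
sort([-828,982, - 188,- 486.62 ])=[ - 828,- 486.62 , - 188, 982]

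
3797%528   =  101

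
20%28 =20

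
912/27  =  304/9 = 33.78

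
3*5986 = 17958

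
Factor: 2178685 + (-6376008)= -13^1 * 322871^1 = - 4197323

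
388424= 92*4222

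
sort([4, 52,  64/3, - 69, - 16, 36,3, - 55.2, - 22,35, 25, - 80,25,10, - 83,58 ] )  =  [-83, - 80, - 69, - 55.2,-22, - 16,3,4 , 10,64/3,25, 25,35,36,52,58 ] 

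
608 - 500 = 108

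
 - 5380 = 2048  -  7428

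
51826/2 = 25913= 25913.00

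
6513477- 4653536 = 1859941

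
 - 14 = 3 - 17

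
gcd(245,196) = 49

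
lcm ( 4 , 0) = 0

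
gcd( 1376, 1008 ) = 16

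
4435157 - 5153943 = -718786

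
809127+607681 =1416808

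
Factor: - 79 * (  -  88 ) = 2^3 * 11^1*79^1 = 6952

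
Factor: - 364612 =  - 2^2*91153^1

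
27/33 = 9/11 = 0.82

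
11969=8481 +3488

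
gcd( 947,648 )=1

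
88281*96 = 8474976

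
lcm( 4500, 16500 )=49500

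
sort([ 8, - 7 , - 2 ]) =[ - 7, - 2, 8] 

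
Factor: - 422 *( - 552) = 232944 = 2^4 * 3^1*23^1*211^1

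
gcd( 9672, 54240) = 24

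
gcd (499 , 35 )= 1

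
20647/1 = 20647 = 20647.00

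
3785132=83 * 45604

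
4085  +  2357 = 6442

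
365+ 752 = 1117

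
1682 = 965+717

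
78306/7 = 11186 + 4/7 = 11186.57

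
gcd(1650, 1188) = 66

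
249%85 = 79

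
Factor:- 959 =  - 7^1*137^1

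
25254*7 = 176778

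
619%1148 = 619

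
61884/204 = 5157/17 = 303.35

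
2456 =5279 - 2823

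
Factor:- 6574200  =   - 2^3*3^1*5^2*10957^1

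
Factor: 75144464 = 2^4*4696529^1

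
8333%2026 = 229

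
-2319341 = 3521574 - 5840915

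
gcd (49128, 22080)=552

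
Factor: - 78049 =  - 78049^1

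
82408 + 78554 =160962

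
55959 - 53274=2685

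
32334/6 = 5389 =5389.00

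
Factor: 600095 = 5^1*257^1*467^1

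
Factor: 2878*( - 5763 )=  -  2^1 * 3^1 * 17^1*113^1*1439^1 =- 16585914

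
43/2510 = 43/2510 = 0.02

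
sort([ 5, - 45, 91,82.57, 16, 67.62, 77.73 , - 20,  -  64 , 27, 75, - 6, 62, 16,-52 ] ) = [-64 , - 52,-45,-20,  -  6,5,16, 16  ,  27,62,67.62 , 75 , 77.73 , 82.57,91] 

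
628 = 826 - 198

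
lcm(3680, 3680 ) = 3680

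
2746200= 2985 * 920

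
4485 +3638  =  8123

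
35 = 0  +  35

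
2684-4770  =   - 2086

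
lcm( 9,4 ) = 36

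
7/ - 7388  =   - 1+7381/7388 = - 0.00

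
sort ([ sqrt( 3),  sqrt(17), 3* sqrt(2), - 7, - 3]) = [ - 7, - 3, sqrt(3), sqrt( 17) , 3*sqrt( 2) ] 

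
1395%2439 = 1395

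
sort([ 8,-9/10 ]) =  [ - 9/10,8] 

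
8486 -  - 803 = 9289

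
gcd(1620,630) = 90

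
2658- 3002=- 344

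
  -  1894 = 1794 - 3688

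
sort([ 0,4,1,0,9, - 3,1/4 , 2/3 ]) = [ - 3,  0, 0, 1/4, 2/3,1  ,  4,9]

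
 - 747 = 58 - 805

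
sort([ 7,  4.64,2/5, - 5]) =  [-5,2/5,4.64,7 ]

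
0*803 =0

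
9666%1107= 810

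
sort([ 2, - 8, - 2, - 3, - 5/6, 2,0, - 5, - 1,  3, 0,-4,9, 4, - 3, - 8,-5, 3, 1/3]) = [  -  8, - 8, - 5, - 5, - 4, - 3, - 3,-2,- 1,-5/6, 0, 0,1/3, 2, 2, 3,3,4, 9 ] 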